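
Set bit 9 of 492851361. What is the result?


492851361 | (1 << 9) = 492851361 | 512 = 492851873

492851873


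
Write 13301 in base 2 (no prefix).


13301 = 11001111110101 in binary

11001111110101


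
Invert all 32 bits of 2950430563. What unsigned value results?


2950430563 ^ 4294967295 = 1344536732

1344536732


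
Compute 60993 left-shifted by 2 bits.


0b1110111001000001 << 2 = 0b111011100100000100 = 243972

243972


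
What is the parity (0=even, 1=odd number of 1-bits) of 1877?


0b11101010101 has 7 ones => parity 1

1


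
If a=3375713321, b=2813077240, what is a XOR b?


3375713321 ^ 2813077240 = 1855548113

1855548113


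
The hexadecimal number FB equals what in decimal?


FB hex = 251 decimal

251


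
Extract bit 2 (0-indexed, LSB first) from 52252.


0b1100110000011100, position 2 = 1

1


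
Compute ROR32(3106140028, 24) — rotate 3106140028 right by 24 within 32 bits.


Rotate 0b10111001001000111110111101111100 right by 24 (32-bit) = 0b100011111011110111110010111001 = 602897593

602897593


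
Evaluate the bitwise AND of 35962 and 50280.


0b1000110001111010 & 0b1100010001101000 = 0b1000010001101000 = 33896

33896


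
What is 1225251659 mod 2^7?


1225251659 & 127 = 75

75


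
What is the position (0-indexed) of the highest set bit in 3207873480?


0b10111111001101000100001111001000. Highest set bit at position 31

31


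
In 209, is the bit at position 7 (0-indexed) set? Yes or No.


0b11010001, bit 7 = 1. Yes

Yes


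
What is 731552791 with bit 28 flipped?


731552791 ^ (1 << 28) = 731552791 ^ 268435456 = 999988247

999988247


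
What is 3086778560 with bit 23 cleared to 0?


3086778560 & ~(1 << 23) = 3078389952

3078389952


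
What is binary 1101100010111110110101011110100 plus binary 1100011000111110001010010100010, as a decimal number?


1101100010111110110101011110100 + 1100011000111110001010010100010 = 11001111011111100111111110010110 = 3481173910

3481173910


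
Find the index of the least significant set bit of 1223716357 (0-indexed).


0b1001000111100000110111000000101. Lowest set bit at position 0

0


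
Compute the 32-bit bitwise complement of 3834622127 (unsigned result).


~0b11100100100011111011000010101111 = 0b11011011100000100111101010000 = 460345168 (32-bit unsigned)

460345168


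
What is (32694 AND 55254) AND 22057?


Step 1: 32694 & 55254 = 22422
Step 2: 22422 & 22057 = 22016

22016


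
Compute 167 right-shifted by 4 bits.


0b10100111 >> 4 = 0b1010 = 10

10


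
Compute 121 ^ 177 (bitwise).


0b1111001 ^ 0b10110001 = 0b11001000 = 200

200


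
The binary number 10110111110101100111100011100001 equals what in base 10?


10110111110101100111100011100001 in decimal = 3084286177

3084286177


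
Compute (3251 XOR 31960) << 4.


Step 1: 3251 ^ 31960 = 28779
Step 2: 28779 << 4 = 460464

460464


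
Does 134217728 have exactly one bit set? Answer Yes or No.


0b1000000000000000000000000000. Only one bit set => Yes

Yes


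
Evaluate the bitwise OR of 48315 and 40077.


0b1011110010111011 | 0b1001110010001101 = 0b1011110010111111 = 48319

48319


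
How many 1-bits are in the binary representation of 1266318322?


0b1001011011110100111101111110010 has 20 set bits

20


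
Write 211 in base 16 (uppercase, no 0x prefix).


211 = D3 hex

D3


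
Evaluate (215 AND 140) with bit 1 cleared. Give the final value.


Step 1: 215 & 140 = 132
Step 2: 132 & ~(1 << 1) = 132

132


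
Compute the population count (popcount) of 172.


0b10101100 has 4 set bits

4


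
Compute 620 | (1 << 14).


620 | (1 << 14) = 620 | 16384 = 17004

17004


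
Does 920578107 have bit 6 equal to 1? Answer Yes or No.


0b110110110111101110100000111011, bit 6 = 0. No

No


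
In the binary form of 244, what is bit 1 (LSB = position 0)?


0b11110100, position 1 = 0

0


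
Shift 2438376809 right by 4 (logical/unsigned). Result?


0b10010001010101101010110101101001 >> 4 = 0b1001000101010110101011010110 = 152398550

152398550


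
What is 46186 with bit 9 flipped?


46186 ^ (1 << 9) = 46186 ^ 512 = 46698

46698


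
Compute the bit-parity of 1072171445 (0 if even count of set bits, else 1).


0b111111111010000000100110110101 has 17 ones => parity 1

1


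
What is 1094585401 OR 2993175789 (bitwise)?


0b1000001001111100000110000111001 | 0b10110010011010000011110011101101 = 0b11110011011111100011110011111101 = 4085136637

4085136637


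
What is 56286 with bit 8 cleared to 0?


56286 & ~(1 << 8) = 56030

56030


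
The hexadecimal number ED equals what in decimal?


ED hex = 237 decimal

237


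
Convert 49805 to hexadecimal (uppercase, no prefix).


49805 = C28D hex

C28D


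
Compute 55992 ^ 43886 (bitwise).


0b1101101010111000 ^ 0b1010101101101110 = 0b111000111010110 = 29142

29142


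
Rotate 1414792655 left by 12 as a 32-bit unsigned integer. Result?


Rotate 0b1010100010101000000010111001111 left by 12 (32-bit) = 0b1000000010111001111010101000101 = 1079833925

1079833925


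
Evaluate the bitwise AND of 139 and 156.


0b10001011 & 0b10011100 = 0b10001000 = 136

136


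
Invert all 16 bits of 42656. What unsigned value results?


42656 ^ 65535 = 22879

22879


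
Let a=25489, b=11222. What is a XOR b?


25489 ^ 11222 = 18503

18503


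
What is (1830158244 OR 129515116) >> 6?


Step 1: 1830158244 | 129515116 = 1874722796
Step 2: 1874722796 >> 6 = 29292543

29292543


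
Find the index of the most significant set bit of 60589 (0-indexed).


0b1110110010101101. Highest set bit at position 15

15


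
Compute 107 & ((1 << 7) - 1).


107 & 127 = 107

107


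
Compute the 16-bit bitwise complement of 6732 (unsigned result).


~0b1101001001100 = 0b1110010110110011 = 58803 (16-bit unsigned)

58803


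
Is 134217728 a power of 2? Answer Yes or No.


0b1000000000000000000000000000. Only one bit set => Yes

Yes


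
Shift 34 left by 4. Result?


0b100010 << 4 = 0b1000100000 = 544

544


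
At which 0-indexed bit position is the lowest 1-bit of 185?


0b10111001. Lowest set bit at position 0

0


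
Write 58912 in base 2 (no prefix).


58912 = 1110011000100000 in binary

1110011000100000


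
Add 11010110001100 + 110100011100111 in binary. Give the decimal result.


11010110001100 + 110100011100111 = 1001111001110011 = 40563

40563


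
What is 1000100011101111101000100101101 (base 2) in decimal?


1000100011101111101000100101101 in decimal = 1148703021

1148703021


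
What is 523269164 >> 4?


0b11111001100000111010000101100 >> 4 = 0b1111100110000011101000010 = 32704322

32704322


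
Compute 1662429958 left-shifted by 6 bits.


0b1100011000101101010101100000110 << 6 = 0b1100011000101101010101100000110000000 = 106395517312

106395517312


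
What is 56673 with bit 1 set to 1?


56673 | (1 << 1) = 56673 | 2 = 56675

56675


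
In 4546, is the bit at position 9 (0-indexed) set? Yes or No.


0b1000111000010, bit 9 = 0. No

No


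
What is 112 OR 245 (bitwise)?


0b1110000 | 0b11110101 = 0b11110101 = 245

245


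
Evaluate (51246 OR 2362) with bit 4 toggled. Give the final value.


Step 1: 51246 | 2362 = 51518
Step 2: 51518 ^ (1 << 4) = 51518 ^ 16 = 51502

51502


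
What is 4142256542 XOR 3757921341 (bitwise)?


0b11110110111001011101000110011110 ^ 0b11011111111111010101010000111101 = 0b101001000110001000010110100011 = 689472931

689472931


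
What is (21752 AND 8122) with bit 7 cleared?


Step 1: 21752 & 8122 = 5304
Step 2: 5304 & ~(1 << 7) = 5176

5176


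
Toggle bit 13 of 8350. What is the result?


8350 ^ (1 << 13) = 8350 ^ 8192 = 158

158


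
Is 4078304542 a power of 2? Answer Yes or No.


0b11110011000101011111110100011110. Multiple bits set => No

No


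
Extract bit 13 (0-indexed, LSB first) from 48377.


0b1011110011111001, position 13 = 1

1


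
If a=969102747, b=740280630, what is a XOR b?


969102747 ^ 740280630 = 366779565

366779565


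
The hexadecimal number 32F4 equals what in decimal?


32F4 hex = 13044 decimal

13044


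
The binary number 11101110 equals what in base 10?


11101110 in decimal = 238

238


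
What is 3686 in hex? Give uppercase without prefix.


3686 = E66 hex

E66


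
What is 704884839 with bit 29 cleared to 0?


704884839 & ~(1 << 29) = 168013927

168013927


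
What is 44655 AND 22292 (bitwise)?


0b1010111001101111 & 0b101011100010100 = 0b11000000100 = 1540

1540


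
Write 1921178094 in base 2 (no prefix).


1921178094 = 1110010100000101101100111101110 in binary

1110010100000101101100111101110


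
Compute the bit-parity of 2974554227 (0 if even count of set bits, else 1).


0b10110001010011000001100001110011 has 14 ones => parity 0

0


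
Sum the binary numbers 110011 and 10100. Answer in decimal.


110011 + 10100 = 1000111 = 71

71


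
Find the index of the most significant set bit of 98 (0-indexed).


0b1100010. Highest set bit at position 6

6


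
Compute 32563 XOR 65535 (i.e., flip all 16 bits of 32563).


32563 ^ 65535 = 32972

32972


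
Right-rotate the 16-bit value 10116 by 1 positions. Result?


Rotate 0b10011110000100 right by 1 (16-bit) = 0b1001111000010 = 5058

5058


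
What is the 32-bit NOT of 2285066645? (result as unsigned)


~0b10001000001100110101100110010101 = 0b1110111110011001010011001101010 = 2009900650 (32-bit unsigned)

2009900650


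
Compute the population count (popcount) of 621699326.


0b100101000011100110000011111110 has 15 set bits

15


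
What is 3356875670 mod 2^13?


3356875670 & 8191 = 7062

7062


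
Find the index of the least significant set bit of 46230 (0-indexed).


0b1011010010010110. Lowest set bit at position 1

1


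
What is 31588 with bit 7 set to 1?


31588 | (1 << 7) = 31588 | 128 = 31716

31716


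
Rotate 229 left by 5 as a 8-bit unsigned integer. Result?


Rotate 0b11100101 left by 5 (8-bit) = 0b10111100 = 188

188


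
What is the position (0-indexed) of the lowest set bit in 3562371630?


0b11010100010101010111101000101110. Lowest set bit at position 1

1


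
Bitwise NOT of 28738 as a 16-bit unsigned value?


~0b111000001000010 = 0b1000111110111101 = 36797 (16-bit unsigned)

36797


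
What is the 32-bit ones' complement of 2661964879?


2661964879 ^ 4294967295 = 1633002416

1633002416


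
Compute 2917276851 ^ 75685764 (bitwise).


0b10101101111000100001110010110011 ^ 0b100100000101101111110000100 = 0b10101001011000001100001100110111 = 2841690935

2841690935


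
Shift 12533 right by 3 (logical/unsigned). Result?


0b11000011110101 >> 3 = 0b11000011110 = 1566

1566


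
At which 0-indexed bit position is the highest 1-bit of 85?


0b1010101. Highest set bit at position 6

6


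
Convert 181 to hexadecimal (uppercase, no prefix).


181 = B5 hex

B5


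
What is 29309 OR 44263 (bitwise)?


0b111001001111101 | 0b1010110011100111 = 0b1111111011111111 = 65279

65279


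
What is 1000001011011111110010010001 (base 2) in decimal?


1000001011011111110010010001 in decimal = 137231505

137231505


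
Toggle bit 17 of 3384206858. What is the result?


3384206858 ^ (1 << 17) = 3384206858 ^ 131072 = 3384075786

3384075786


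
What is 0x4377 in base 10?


4377 hex = 17271 decimal

17271


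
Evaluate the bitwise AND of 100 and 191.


0b1100100 & 0b10111111 = 0b100100 = 36

36


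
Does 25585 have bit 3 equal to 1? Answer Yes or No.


0b110001111110001, bit 3 = 0. No

No


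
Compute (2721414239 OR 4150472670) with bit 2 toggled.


Step 1: 2721414239 | 4150472670 = 4151803871
Step 2: 4151803871 ^ (1 << 2) = 4151803871 ^ 4 = 4151803867

4151803867


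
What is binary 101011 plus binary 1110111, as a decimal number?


101011 + 1110111 = 10100010 = 162

162


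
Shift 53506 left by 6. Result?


0b1101000100000010 << 6 = 0b1101000100000010000000 = 3424384

3424384


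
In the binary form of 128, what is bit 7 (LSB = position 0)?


0b10000000, position 7 = 1

1


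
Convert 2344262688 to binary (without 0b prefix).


2344262688 = 10001011101110101001110000100000 in binary

10001011101110101001110000100000


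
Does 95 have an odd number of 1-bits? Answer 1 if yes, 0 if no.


0b1011111 has 6 ones => parity 0

0


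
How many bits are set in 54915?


0b1101011010000011 has 8 set bits

8


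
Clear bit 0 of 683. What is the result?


683 & ~(1 << 0) = 682

682


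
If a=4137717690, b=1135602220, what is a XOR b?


4137717690 ^ 1135602220 = 3037685142

3037685142


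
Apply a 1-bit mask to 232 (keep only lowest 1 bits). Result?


232 & 1 = 0

0


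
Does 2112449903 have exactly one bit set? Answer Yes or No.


0b1111101111010010110110101101111. Multiple bits set => No

No


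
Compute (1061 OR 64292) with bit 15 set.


Step 1: 1061 | 64292 = 65317
Step 2: 65317 | (1 << 15) = 65317 | 32768 = 65317

65317


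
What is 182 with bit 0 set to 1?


182 | (1 << 0) = 182 | 1 = 183

183


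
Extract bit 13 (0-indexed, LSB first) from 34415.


0b1000011001101111, position 13 = 0

0


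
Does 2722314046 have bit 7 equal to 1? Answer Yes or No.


0b10100010010000110011011100111110, bit 7 = 0. No

No


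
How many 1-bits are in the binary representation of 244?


0b11110100 has 5 set bits

5


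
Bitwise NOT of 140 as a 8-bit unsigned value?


~0b10001100 = 0b1110011 = 115 (8-bit unsigned)

115


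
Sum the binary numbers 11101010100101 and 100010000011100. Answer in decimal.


11101010100101 + 100010000011100 = 111111011000001 = 32449

32449


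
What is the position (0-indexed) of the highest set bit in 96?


0b1100000. Highest set bit at position 6

6


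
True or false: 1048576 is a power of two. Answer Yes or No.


0b100000000000000000000. Only one bit set => Yes

Yes


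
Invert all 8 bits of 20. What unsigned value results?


20 ^ 255 = 235

235


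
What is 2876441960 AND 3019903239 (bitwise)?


0b10101011011100110000010101101000 & 0b10110100000000000001000100000111 = 0b10100000000000000000000100000000 = 2684354816

2684354816


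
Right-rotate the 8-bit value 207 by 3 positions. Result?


Rotate 0b11001111 right by 3 (8-bit) = 0b11111001 = 249

249


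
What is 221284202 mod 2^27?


221284202 & 134217727 = 87066474

87066474


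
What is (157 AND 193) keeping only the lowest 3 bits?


Step 1: 157 & 193 = 129
Step 2: 129 & 7 = 1

1


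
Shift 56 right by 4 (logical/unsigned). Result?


0b111000 >> 4 = 0b11 = 3

3


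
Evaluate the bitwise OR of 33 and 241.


0b100001 | 0b11110001 = 0b11110001 = 241

241


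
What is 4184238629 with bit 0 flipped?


4184238629 ^ (1 << 0) = 4184238629 ^ 1 = 4184238628

4184238628


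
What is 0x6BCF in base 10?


6BCF hex = 27599 decimal

27599


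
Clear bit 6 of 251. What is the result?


251 & ~(1 << 6) = 187

187


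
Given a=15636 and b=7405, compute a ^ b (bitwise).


15636 ^ 7405 = 8697

8697


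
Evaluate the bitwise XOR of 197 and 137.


0b11000101 ^ 0b10001001 = 0b1001100 = 76

76


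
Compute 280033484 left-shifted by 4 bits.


0b10000101100001111100011001100 << 4 = 0b100001011000011111000110011000000 = 4480535744

4480535744


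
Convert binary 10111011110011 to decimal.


10111011110011 in decimal = 12019

12019


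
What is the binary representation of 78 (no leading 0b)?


78 = 1001110 in binary

1001110


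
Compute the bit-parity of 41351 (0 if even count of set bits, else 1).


0b1010000110000111 has 7 ones => parity 1

1


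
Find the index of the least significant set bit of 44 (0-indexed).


0b101100. Lowest set bit at position 2

2


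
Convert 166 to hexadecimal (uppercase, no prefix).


166 = A6 hex

A6


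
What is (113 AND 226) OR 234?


Step 1: 113 & 226 = 96
Step 2: 96 | 234 = 234

234


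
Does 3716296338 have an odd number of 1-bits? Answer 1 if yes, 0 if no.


0b11011101100000100010111010010010 has 15 ones => parity 1

1


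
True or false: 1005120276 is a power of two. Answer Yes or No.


0b111011111010001110101100010100. Multiple bits set => No

No


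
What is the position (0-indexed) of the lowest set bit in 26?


0b11010. Lowest set bit at position 1

1


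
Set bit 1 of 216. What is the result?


216 | (1 << 1) = 216 | 2 = 218

218


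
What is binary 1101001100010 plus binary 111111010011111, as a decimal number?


1101001100010 + 111111010011111 = 1001100100000001 = 39169

39169


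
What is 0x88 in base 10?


88 hex = 136 decimal

136


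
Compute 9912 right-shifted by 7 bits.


0b10011010111000 >> 7 = 0b1001101 = 77

77


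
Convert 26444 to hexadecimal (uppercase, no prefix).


26444 = 674C hex

674C


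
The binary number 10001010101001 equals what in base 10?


10001010101001 in decimal = 8873

8873


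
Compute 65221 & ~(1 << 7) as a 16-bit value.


65221 & ~(1 << 7) = 65093

65093


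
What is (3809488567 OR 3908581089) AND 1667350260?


Step 1: 3809488567 | 3908581089 = 3958914807
Step 2: 3958914807 & 1667350260 = 1667251956

1667251956


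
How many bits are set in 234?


0b11101010 has 5 set bits

5


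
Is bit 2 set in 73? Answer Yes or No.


0b1001001, bit 2 = 0. No

No


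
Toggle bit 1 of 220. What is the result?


220 ^ (1 << 1) = 220 ^ 2 = 222

222


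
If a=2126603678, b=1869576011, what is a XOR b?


2126603678 ^ 1869576011 = 296620757

296620757


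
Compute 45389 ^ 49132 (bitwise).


0b1011000101001101 ^ 0b1011111111101100 = 0b111010100001 = 3745

3745


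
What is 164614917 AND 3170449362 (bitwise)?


0b1001110011111101001100000101 & 0b10111100111110010011011111010010 = 0b1000110010010001001100000000 = 147395328

147395328


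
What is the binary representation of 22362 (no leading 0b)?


22362 = 101011101011010 in binary

101011101011010


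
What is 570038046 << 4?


0b100001111110100001011100011110 << 4 = 0b1000011111101000010111000111100000 = 9120608736

9120608736


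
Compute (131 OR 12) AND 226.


Step 1: 131 | 12 = 143
Step 2: 143 & 226 = 130

130


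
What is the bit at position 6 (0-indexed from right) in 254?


0b11111110, position 6 = 1

1


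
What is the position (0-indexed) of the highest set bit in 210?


0b11010010. Highest set bit at position 7

7


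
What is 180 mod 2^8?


180 & 255 = 180

180


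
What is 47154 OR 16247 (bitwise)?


0b1011100000110010 | 0b11111101110111 = 0b1011111101110111 = 49015

49015


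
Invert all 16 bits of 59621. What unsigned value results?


59621 ^ 65535 = 5914

5914


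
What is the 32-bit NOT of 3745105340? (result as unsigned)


~0b11011111001110011100010110111100 = 0b100000110001100011101001000011 = 549861955 (32-bit unsigned)

549861955


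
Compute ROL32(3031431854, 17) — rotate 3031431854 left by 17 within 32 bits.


Rotate 0b10110100101011111111101010101110 left by 17 (32-bit) = 0b11110101010111010110100101011111 = 4116539743

4116539743


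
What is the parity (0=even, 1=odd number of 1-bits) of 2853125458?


0b10101010000011110011110101010010 has 16 ones => parity 0

0


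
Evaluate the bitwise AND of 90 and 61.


0b1011010 & 0b111101 = 0b11000 = 24

24


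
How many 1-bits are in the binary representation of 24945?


0b110000101110001 has 7 set bits

7


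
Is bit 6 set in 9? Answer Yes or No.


0b1001, bit 6 = 0. No

No


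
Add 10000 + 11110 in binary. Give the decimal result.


10000 + 11110 = 101110 = 46

46


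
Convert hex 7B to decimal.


7B hex = 123 decimal

123


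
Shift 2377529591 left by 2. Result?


0b10001101101101100011100011110111 << 2 = 0b1000110110110110001110001111011100 = 9510118364

9510118364


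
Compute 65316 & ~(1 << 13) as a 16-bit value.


65316 & ~(1 << 13) = 57124

57124


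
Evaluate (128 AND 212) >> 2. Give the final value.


Step 1: 128 & 212 = 128
Step 2: 128 >> 2 = 32

32


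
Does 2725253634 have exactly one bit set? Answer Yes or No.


0b10100010011100000001001000000010. Multiple bits set => No

No


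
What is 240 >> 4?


0b11110000 >> 4 = 0b1111 = 15

15


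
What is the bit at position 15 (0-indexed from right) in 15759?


0b11110110001111, position 15 = 0

0


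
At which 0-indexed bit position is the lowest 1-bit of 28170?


0b110111000001010. Lowest set bit at position 1

1


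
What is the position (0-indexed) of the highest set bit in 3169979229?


0b10111100111100100000101101011101. Highest set bit at position 31

31


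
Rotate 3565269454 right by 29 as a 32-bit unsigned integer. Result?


Rotate 0b11010100100000011011000111001110 right by 29 (32-bit) = 0b10100100000011011000111001110110 = 2752351862

2752351862


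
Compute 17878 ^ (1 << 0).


17878 ^ (1 << 0) = 17878 ^ 1 = 17879

17879


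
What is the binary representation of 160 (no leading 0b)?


160 = 10100000 in binary

10100000


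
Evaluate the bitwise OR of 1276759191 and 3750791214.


0b1001100000110011100110010010111 | 0b11011111100100001000100000101110 = 0b11011111100110011100110010111111 = 3751398591

3751398591


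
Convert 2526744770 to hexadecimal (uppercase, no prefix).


2526744770 = 969B10C2 hex

969B10C2


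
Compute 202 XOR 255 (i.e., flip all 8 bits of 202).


202 ^ 255 = 53

53


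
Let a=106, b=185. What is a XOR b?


106 ^ 185 = 211

211


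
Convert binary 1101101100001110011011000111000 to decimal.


1101101100001110011011000111000 in decimal = 1837577784

1837577784


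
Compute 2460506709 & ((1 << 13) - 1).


2460506709 & 8191 = 6741

6741


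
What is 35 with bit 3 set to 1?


35 | (1 << 3) = 35 | 8 = 43

43


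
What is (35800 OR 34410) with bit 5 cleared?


Step 1: 35800 | 34410 = 36858
Step 2: 36858 & ~(1 << 5) = 36826

36826


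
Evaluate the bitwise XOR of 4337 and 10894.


0b1000011110001 ^ 0b10101010001110 = 0b11101001111111 = 14975

14975


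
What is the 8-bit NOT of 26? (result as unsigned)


~0b11010 = 0b11100101 = 229 (8-bit unsigned)

229


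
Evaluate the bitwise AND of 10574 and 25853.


0b10100101001110 & 0b110010011111101 = 0b10000001001100 = 8268

8268


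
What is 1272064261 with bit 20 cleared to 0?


1272064261 & ~(1 << 20) = 1271015685

1271015685


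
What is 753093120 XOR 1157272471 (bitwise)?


0b101100111000110100101000000000 ^ 0b1000100111110101001001110010111 = 0b1101000000110011101100110010111 = 1746524567

1746524567


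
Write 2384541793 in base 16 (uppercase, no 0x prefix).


2384541793 = 8E213861 hex

8E213861


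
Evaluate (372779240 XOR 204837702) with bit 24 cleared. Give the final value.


Step 1: 372779240 ^ 204837702 = 437107630
Step 2: 437107630 & ~(1 << 24) = 437107630

437107630


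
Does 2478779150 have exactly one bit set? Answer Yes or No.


0b10010011101111110010101100001110. Multiple bits set => No

No


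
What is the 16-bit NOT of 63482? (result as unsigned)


~0b1111011111111010 = 0b100000000101 = 2053 (16-bit unsigned)

2053


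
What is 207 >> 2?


0b11001111 >> 2 = 0b110011 = 51

51


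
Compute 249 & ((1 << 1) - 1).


249 & 1 = 1

1


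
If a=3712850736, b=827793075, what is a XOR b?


3712850736 ^ 827793075 = 3961161091

3961161091


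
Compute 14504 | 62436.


0b11100010101000 | 0b1111001111100100 = 0b1111101111101100 = 64492

64492


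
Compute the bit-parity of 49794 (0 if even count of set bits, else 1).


0b1100001010000010 has 5 ones => parity 1

1


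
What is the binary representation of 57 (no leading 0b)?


57 = 111001 in binary

111001


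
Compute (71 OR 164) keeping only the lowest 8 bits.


Step 1: 71 | 164 = 231
Step 2: 231 & 255 = 231

231


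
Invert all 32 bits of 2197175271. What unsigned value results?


2197175271 ^ 4294967295 = 2097792024

2097792024


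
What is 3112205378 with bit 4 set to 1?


3112205378 | (1 << 4) = 3112205378 | 16 = 3112205394

3112205394


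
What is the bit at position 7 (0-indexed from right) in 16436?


0b100000000110100, position 7 = 0

0


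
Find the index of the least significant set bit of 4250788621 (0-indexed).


0b11111101010111011110001100001101. Lowest set bit at position 0

0


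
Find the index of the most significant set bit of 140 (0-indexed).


0b10001100. Highest set bit at position 7

7


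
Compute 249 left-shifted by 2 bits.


0b11111001 << 2 = 0b1111100100 = 996

996


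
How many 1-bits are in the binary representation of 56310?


0b1101101111110110 has 12 set bits

12


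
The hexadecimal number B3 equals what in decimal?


B3 hex = 179 decimal

179


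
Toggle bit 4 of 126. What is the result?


126 ^ (1 << 4) = 126 ^ 16 = 110

110


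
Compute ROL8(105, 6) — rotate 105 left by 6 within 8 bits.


Rotate 0b1101001 left by 6 (8-bit) = 0b1011010 = 90

90


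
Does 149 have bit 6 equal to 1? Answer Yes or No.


0b10010101, bit 6 = 0. No

No


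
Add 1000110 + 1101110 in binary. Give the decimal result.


1000110 + 1101110 = 10110100 = 180

180


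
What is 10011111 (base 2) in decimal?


10011111 in decimal = 159

159


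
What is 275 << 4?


0b100010011 << 4 = 0b1000100110000 = 4400

4400


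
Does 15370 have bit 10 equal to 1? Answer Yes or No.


0b11110000001010, bit 10 = 1. Yes

Yes


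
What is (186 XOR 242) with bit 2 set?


Step 1: 186 ^ 242 = 72
Step 2: 72 | (1 << 2) = 72 | 4 = 76

76


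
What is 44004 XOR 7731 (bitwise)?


0b1010101111100100 ^ 0b1111000110011 = 0b1011010111010111 = 46551

46551


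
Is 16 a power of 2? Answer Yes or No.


0b10000. Only one bit set => Yes

Yes


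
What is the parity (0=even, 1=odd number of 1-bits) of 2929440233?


0b10101110100110111011010111101001 has 20 ones => parity 0

0


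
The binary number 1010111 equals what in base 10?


1010111 in decimal = 87

87


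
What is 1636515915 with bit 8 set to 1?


1636515915 | (1 << 8) = 1636515915 | 256 = 1636516171

1636516171


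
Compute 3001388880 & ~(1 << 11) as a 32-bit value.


3001388880 & ~(1 << 11) = 3001386832

3001386832


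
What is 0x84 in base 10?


84 hex = 132 decimal

132


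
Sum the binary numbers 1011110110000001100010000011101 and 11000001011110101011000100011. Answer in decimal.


1011110110000001100010000011101 + 11000001011110101011000100011 = 1110110111100000001101001000000 = 1995446848

1995446848


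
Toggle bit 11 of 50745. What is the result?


50745 ^ (1 << 11) = 50745 ^ 2048 = 52793

52793


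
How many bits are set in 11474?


0b10110011010010 has 7 set bits

7


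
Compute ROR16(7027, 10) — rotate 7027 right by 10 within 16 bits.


Rotate 0b1101101110011 right by 10 (16-bit) = 0b1101110011000110 = 56518

56518


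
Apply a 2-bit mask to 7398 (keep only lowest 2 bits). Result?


7398 & 3 = 2

2


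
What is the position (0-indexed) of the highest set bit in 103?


0b1100111. Highest set bit at position 6

6


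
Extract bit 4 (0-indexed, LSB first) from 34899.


0b1000100001010011, position 4 = 1

1


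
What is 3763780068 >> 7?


0b11100000010101101011100111100100 >> 7 = 0b1110000001010110101110011 = 29404531

29404531


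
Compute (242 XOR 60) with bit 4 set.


Step 1: 242 ^ 60 = 206
Step 2: 206 | (1 << 4) = 206 | 16 = 222

222


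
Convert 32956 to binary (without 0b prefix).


32956 = 1000000010111100 in binary

1000000010111100


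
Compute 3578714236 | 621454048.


0b11010101010011101101100001111100 | 0b100101000010101010001011100000 = 0b11110101010011101111101011111100 = 4115593980

4115593980


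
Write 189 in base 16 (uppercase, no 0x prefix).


189 = BD hex

BD


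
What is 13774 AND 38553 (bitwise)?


0b11010111001110 & 0b1001011010011001 = 0b1010010001000 = 5256

5256


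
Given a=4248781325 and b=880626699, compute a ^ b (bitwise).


4248781325 ^ 880626699 = 3376549382

3376549382


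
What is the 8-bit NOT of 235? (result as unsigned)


~0b11101011 = 0b10100 = 20 (8-bit unsigned)

20


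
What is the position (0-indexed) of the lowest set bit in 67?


0b1000011. Lowest set bit at position 0

0


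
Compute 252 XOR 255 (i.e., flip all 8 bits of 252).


252 ^ 255 = 3

3


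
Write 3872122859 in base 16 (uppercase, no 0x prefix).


3872122859 = E6CBE7EB hex

E6CBE7EB


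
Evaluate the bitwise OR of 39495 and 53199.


0b1001101001000111 | 0b1100111111001111 = 0b1101111111001111 = 57295

57295


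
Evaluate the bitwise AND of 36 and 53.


0b100100 & 0b110101 = 0b100100 = 36

36


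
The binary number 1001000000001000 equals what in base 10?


1001000000001000 in decimal = 36872

36872


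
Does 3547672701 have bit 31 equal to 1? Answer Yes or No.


0b11010011011101010011000001111101, bit 31 = 1. Yes

Yes


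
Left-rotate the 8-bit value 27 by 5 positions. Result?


Rotate 0b11011 left by 5 (8-bit) = 0b1100011 = 99

99


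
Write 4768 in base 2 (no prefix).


4768 = 1001010100000 in binary

1001010100000


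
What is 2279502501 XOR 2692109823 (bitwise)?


0b10000111110111100111001010100101 ^ 0b10100000011101100101010111111111 = 0b100111101010000010011101011010 = 665331546

665331546


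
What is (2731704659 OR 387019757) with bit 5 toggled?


Step 1: 2731704659 | 387019757 = 3084121087
Step 2: 3084121087 ^ (1 << 5) = 3084121087 ^ 32 = 3084121055

3084121055


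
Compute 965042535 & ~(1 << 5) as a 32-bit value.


965042535 & ~(1 << 5) = 965042503

965042503


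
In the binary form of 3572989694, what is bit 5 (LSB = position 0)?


0b11010100111101110111111011111110, position 5 = 1

1


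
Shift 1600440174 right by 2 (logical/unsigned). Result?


0b1011111011001001100011101101110 >> 2 = 0b10111110110010011000111011011 = 400110043

400110043


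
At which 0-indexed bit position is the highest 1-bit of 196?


0b11000100. Highest set bit at position 7

7


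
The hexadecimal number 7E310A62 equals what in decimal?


7E310A62 hex = 2117143138 decimal

2117143138


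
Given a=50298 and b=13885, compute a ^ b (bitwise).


50298 ^ 13885 = 62023

62023


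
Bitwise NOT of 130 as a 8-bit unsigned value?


~0b10000010 = 0b1111101 = 125 (8-bit unsigned)

125


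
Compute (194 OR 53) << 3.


Step 1: 194 | 53 = 247
Step 2: 247 << 3 = 1976

1976


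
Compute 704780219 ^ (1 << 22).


704780219 ^ (1 << 22) = 704780219 ^ 4194304 = 708974523

708974523


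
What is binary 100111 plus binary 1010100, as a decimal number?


100111 + 1010100 = 1111011 = 123

123


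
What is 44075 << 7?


0b1010110000101011 << 7 = 0b10101100001010110000000 = 5641600

5641600


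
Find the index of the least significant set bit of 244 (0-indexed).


0b11110100. Lowest set bit at position 2

2


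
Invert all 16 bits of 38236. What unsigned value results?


38236 ^ 65535 = 27299

27299


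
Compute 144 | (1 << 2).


144 | (1 << 2) = 144 | 4 = 148

148


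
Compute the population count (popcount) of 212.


0b11010100 has 4 set bits

4


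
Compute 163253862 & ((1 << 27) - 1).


163253862 & 134217727 = 29036134

29036134


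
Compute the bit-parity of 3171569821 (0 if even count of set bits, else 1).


0b10111101000010100101000010011101 has 15 ones => parity 1

1


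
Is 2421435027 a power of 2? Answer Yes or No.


0b10010000010101000010101010010011. Multiple bits set => No

No


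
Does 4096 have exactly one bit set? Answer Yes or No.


0b1000000000000. Only one bit set => Yes

Yes


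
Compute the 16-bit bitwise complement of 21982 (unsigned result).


~0b101010111011110 = 0b1010101000100001 = 43553 (16-bit unsigned)

43553


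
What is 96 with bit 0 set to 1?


96 | (1 << 0) = 96 | 1 = 97

97


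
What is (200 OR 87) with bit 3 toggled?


Step 1: 200 | 87 = 223
Step 2: 223 ^ (1 << 3) = 223 ^ 8 = 215

215


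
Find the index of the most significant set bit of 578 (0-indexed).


0b1001000010. Highest set bit at position 9

9


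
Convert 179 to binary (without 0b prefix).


179 = 10110011 in binary

10110011


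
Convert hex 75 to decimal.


75 hex = 117 decimal

117


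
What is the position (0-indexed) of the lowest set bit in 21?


0b10101. Lowest set bit at position 0

0


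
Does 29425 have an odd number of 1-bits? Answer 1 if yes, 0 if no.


0b111001011110001 has 9 ones => parity 1

1


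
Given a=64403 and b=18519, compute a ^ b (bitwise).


64403 ^ 18519 = 46020

46020


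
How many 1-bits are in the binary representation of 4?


0b100 has 1 set bits

1


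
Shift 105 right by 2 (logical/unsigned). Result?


0b1101001 >> 2 = 0b11010 = 26

26


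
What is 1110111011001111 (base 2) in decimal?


1110111011001111 in decimal = 61135

61135


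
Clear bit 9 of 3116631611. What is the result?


3116631611 & ~(1 << 9) = 3116631099

3116631099


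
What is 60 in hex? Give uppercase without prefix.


60 = 3C hex

3C


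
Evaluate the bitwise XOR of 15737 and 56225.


0b11110101111001 ^ 0b1101101110100001 = 0b1110011011011000 = 59096

59096


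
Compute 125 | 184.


0b1111101 | 0b10111000 = 0b11111101 = 253

253


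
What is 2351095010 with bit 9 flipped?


2351095010 ^ (1 << 9) = 2351095010 ^ 512 = 2351095522

2351095522


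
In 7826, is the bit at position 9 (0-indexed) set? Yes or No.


0b1111010010010, bit 9 = 1. Yes

Yes


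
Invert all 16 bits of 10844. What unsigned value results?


10844 ^ 65535 = 54691

54691


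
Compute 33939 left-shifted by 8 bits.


0b1000010010010011 << 8 = 0b100001001001001100000000 = 8688384

8688384


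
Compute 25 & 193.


0b11001 & 0b11000001 = 0b1 = 1

1


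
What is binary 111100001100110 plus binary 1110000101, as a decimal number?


111100001100110 + 1110000101 = 111101111101011 = 31723

31723


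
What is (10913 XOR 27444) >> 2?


Step 1: 10913 ^ 27444 = 16789
Step 2: 16789 >> 2 = 4197

4197


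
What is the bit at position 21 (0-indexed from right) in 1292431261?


0b1001101000010001110111110011101, position 21 = 0

0


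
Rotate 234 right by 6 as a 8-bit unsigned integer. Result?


Rotate 0b11101010 right by 6 (8-bit) = 0b10101011 = 171

171


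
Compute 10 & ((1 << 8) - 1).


10 & 255 = 10

10


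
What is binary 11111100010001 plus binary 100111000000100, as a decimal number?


11111100010001 + 100111000000100 = 1000110100010101 = 36117

36117


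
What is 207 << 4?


0b11001111 << 4 = 0b110011110000 = 3312

3312


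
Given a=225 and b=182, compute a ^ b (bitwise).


225 ^ 182 = 87

87


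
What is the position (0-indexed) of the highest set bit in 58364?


0b1110001111111100. Highest set bit at position 15

15


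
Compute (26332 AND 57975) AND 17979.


Step 1: 26332 & 57975 = 25172
Step 2: 25172 & 17979 = 16912

16912


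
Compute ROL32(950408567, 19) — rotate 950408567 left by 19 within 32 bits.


Rotate 0b111000101001100001010101110111 left by 19 (32-bit) = 0b10101011101110011100010100110000 = 2881078576

2881078576


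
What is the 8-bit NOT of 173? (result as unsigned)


~0b10101101 = 0b1010010 = 82 (8-bit unsigned)

82


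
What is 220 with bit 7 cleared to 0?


220 & ~(1 << 7) = 92

92


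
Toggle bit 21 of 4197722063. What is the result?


4197722063 ^ (1 << 21) = 4197722063 ^ 2097152 = 4195624911

4195624911


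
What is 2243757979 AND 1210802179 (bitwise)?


0b10000101101111010000011110011011 & 0b1001000001010110110000000000011 = 0b1010010000000000000011 = 2686979

2686979


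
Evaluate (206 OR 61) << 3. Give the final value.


Step 1: 206 | 61 = 255
Step 2: 255 << 3 = 2040

2040


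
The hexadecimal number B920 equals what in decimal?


B920 hex = 47392 decimal

47392


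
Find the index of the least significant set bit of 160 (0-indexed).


0b10100000. Lowest set bit at position 5

5


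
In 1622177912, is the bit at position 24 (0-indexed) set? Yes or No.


0b1100000101100000111100001111000, bit 24 = 0. No

No


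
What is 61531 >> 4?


0b1111000001011011 >> 4 = 0b111100000101 = 3845

3845


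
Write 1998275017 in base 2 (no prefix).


1998275017 = 1110111000110110100000111001001 in binary

1110111000110110100000111001001


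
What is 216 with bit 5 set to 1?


216 | (1 << 5) = 216 | 32 = 248

248


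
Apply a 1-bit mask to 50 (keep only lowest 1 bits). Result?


50 & 1 = 0

0


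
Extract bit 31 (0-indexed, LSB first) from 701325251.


0b101001110011010101111111000011, position 31 = 0

0


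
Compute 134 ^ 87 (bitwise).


0b10000110 ^ 0b1010111 = 0b11010001 = 209

209


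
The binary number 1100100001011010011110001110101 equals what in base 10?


1100100001011010011110001110101 in decimal = 1680686197

1680686197


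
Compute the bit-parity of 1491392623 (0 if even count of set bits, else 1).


0b1011000111001001101100001101111 has 17 ones => parity 1

1


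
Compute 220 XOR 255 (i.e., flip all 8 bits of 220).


220 ^ 255 = 35

35


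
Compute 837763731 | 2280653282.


0b110001111011110100001010010011 | 0b10000111111100000000000111100010 = 0b10110111111111110100001111110011 = 3086959603

3086959603


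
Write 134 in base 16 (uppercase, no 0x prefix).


134 = 86 hex

86


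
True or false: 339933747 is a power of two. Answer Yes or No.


0b10100010000101111101000110011. Multiple bits set => No

No


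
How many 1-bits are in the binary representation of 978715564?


0b111010010101100000001110101100 has 14 set bits

14


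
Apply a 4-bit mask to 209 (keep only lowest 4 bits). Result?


209 & 15 = 1

1


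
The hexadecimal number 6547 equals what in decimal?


6547 hex = 25927 decimal

25927


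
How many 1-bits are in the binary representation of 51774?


0b1100101000111110 has 9 set bits

9


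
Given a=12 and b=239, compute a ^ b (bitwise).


12 ^ 239 = 227

227


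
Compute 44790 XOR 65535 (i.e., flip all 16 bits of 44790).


44790 ^ 65535 = 20745

20745


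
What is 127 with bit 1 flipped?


127 ^ (1 << 1) = 127 ^ 2 = 125

125


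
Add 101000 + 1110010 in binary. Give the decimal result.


101000 + 1110010 = 10011010 = 154

154


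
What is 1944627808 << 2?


0b1110011111010001010101001100000 << 2 = 0b111001111101000101010100110000000 = 7778511232

7778511232


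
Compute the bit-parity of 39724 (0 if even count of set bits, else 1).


0b1001101100101100 has 8 ones => parity 0

0
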